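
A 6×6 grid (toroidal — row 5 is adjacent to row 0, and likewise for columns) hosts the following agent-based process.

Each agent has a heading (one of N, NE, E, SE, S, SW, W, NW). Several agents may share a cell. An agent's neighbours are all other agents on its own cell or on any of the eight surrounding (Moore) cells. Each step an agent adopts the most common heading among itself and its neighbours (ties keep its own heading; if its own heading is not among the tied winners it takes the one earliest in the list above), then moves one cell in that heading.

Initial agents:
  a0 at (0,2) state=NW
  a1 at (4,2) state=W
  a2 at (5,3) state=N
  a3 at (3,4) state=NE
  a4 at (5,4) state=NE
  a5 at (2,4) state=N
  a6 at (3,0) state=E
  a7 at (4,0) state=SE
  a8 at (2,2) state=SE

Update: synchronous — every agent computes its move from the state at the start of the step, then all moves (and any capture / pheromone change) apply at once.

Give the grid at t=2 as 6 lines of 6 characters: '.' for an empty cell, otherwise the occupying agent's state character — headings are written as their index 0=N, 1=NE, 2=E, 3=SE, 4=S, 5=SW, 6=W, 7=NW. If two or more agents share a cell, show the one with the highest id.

t=1: a0@(5,1):NW a1@(4,1):W a2@(4,3):N a3@(2,5):NE a4@(4,5):NE a5@(1,4):N a6@(3,1):E a7@(5,1):SE a8@(3,3):SE
t=2: a0@(4,0):NW a1@(4,0):W a2@(3,3):N a3@(1,0):NE a4@(3,0):NE a5@(0,4):N a6@(3,2):E a7@(0,2):SE a8@(4,4):SE

..3.0.
1.....
......
1.20..
6...3.
......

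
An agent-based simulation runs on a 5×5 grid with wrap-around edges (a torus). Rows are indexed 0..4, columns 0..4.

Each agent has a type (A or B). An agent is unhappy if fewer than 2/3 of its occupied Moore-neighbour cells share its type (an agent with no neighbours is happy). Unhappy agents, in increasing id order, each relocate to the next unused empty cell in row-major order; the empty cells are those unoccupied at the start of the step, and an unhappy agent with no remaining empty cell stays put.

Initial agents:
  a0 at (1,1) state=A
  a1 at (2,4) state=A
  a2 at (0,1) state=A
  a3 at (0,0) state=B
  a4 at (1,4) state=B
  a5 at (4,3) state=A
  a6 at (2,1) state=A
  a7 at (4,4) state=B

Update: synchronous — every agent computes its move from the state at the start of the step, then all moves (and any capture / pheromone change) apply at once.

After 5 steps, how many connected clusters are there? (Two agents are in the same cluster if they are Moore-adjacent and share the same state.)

t=1: a0@(1,1):A a1@(0,2):A a2@(0,3):A a3@(0,4):B a4@(1,0):B a5@(1,2):A a6@(2,1):A a7@(1,3):B
t=2: a0@(1,1):A a1@(0,2):A a2@(0,0):A a3@(0,4):B a4@(0,1):B a5@(1,2):A a6@(2,1):A a7@(1,4):B
t=3: a0@(1,1):A a1@(0,2):A a2@(0,3):A a3@(1,0):B a4@(1,3):B a5@(1,2):A a6@(2,1):A a7@(2,0):B
t=4: a0@(0,0):A a1@(0,2):A a2@(0,3):A a3@(0,1):B a4@(0,4):B a5@(1,2):A a6@(1,4):A a7@(2,2):B
t=5: a0@(1,0):A a1@(0,2):A a2@(0,3):A a3@(1,1):B a4@(1,3):B a5@(2,0):A a6@(1,4):A a7@(2,1):B

3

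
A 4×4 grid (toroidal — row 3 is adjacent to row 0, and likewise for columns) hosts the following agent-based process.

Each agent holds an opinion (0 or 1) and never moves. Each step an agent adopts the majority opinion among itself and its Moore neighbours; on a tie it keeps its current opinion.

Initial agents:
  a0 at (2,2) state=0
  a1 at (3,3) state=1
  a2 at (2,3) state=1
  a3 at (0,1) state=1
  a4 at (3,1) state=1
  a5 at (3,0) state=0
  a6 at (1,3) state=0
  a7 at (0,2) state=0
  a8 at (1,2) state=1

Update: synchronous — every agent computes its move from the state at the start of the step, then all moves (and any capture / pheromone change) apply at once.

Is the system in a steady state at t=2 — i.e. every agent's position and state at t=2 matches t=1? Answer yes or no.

no

t=1: a0@(2,2):1 a1@(3,3):0 a2@(2,3):1 a3@(0,1):1 a4@(3,1):0 a5@(3,0):1 a6@(1,3):0 a7@(0,2):1 a8@(1,2):1
t=2: a0@(2,2):1 a1@(3,3):1 a2@(2,3):1 a3@(0,1):1 a4@(3,1):1 a5@(3,0):1 a6@(1,3):1 a7@(0,2):1 a8@(1,2):1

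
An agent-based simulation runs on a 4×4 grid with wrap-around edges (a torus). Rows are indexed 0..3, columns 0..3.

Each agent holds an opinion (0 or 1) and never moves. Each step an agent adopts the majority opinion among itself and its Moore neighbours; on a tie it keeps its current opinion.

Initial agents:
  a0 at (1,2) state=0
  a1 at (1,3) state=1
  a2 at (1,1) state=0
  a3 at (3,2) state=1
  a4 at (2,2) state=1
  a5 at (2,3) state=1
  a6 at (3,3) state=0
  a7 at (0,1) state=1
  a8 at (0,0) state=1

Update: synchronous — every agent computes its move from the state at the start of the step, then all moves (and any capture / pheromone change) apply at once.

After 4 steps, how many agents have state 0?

0

t=1: a0@(1,2):1 a1@(1,3):1 a2@(1,1):1 a3@(3,2):1 a4@(2,2):1 a5@(2,3):1 a6@(3,3):1 a7@(0,1):1 a8@(0,0):1
t=2: (unchanged — steady state)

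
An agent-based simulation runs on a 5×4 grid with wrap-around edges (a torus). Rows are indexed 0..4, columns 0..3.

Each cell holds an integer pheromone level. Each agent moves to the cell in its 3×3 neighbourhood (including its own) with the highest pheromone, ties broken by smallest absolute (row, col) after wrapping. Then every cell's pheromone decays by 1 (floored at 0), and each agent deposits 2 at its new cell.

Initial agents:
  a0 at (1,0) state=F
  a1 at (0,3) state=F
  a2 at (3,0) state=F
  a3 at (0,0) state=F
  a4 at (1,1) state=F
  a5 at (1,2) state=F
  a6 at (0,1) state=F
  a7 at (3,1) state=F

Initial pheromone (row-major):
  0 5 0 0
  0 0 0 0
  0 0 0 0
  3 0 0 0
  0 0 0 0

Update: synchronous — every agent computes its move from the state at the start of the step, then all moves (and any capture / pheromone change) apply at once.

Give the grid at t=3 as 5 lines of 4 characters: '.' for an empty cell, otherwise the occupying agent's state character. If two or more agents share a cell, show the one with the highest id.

.F..
....
....
F...
....

t=1: a0@(0,1) a1@(0,0) a2@(3,0) a3@(0,1) a4@(0,1) a5@(0,1) a6@(0,1) a7@(3,0) | pheromone: 2 14 0 0 / 0 0 0 0 / 0 0 0 0 / 6 0 0 0 / 0 0 0 0
t=2: a0@(0,1) a1@(0,1) a2@(3,0) a3@(0,1) a4@(0,1) a5@(0,1) a6@(0,1) a7@(3,0) | pheromone: 1 25 0 0 / 0 0 0 0 / 0 0 0 0 / 9 0 0 0 / 0 0 0 0
t=3: a0@(0,1) a1@(0,1) a2@(3,0) a3@(0,1) a4@(0,1) a5@(0,1) a6@(0,1) a7@(3,0) | pheromone: 0 36 0 0 / 0 0 0 0 / 0 0 0 0 / 12 0 0 0 / 0 0 0 0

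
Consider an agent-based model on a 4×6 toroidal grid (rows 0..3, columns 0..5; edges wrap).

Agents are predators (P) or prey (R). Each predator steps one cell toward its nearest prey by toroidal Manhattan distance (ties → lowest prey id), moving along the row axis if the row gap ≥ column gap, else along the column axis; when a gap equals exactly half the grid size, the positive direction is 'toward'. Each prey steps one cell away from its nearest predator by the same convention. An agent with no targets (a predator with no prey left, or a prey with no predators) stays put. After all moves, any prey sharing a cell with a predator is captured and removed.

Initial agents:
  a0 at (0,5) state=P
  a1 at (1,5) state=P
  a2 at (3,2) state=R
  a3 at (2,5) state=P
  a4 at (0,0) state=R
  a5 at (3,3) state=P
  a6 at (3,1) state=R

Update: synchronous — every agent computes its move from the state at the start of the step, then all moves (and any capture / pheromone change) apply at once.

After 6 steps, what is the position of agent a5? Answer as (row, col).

(0, 4)

t=1: a0@(0,0):P a1@(0,5):P a2@(3,1):R a3@(3,5):P a4@(0,1):R a5@(3,2):P a6@(3,0):R
t=2: a0@(0,1):P a1@(0,0):P a3@(3,0):P a4@(0,2):R a5@(3,1):P a6@(2,0):R
t=3: a0@(0,2):P a1@(0,1):P a3@(2,0):P a4@(0,3):R a5@(0,1):P a6@(1,0):R
t=4: a0@(0,3):P a1@(0,2):P a3@(1,0):P a4@(0,4):R a5@(0,2):P a6@(0,0):R
t=5: a0@(0,4):P a1@(0,3):P a3@(0,0):P a4@(0,5):R a5@(0,3):P a6@(3,0):R
t=6: a0@(0,5):P a1@(0,4):P a3@(0,5):P a4@(0,0):R a5@(0,4):P a6@(2,0):R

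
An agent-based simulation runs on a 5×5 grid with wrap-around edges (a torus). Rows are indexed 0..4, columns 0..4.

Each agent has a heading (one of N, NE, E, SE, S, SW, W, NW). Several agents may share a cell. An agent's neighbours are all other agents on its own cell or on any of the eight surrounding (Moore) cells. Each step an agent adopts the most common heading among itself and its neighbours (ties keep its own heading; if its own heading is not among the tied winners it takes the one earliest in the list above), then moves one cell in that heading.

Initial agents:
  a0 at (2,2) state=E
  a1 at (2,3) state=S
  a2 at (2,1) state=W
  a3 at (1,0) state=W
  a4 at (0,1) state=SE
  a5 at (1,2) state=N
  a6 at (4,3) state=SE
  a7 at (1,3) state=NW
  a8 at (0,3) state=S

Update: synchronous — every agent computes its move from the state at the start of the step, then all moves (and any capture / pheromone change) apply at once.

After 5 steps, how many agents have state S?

8

t=1: a0@(2,3):E a1@(3,3):S a2@(2,0):W a3@(1,4):W a4@(1,2):SE a5@(2,2):S a6@(0,4):SE a7@(2,3):S a8@(1,3):S
t=2: a0@(3,3):S a1@(4,3):S a2@(2,4):W a3@(1,3):W a4@(2,2):S a5@(3,2):S a6@(1,0):SE a7@(3,3):S a8@(2,3):S
t=3: a0@(4,3):S a1@(0,3):S a2@(3,4):S a3@(1,2):W a4@(3,2):S a5@(4,2):S a6@(2,1):SE a7@(4,3):S a8@(3,3):S
t=4: a0@(0,3):S a1@(1,3):S a2@(4,4):S a3@(1,1):W a4@(4,2):S a5@(0,2):S a6@(3,2):SE a7@(0,3):S a8@(4,3):S
t=5: a0@(1,3):S a1@(2,3):S a2@(0,4):S a3@(1,0):W a4@(0,2):S a5@(1,2):S a6@(4,2):S a7@(1,3):S a8@(0,3):S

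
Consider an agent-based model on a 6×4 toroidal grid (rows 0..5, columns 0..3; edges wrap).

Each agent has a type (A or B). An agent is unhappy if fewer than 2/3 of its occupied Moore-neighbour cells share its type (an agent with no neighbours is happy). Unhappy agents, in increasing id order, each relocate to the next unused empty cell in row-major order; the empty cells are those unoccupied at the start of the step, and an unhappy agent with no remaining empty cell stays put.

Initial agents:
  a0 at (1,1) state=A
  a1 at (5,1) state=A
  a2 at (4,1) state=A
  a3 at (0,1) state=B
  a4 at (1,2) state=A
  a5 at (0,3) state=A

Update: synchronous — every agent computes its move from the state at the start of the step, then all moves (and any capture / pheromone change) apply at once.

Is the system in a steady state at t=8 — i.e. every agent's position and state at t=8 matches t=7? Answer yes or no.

no

t=1: a0@(0,0):A a1@(0,2):A a2@(4,1):A a3@(1,0):B a4@(1,2):A a5@(0,3):A
t=2: a0@(0,1):A a1@(0,2):A a2@(4,1):A a3@(1,1):B a4@(1,2):A a5@(0,3):A
t=3: a0@(0,1):A a1@(0,2):A a2@(4,1):A a3@(0,0):B a4@(1,2):A a5@(0,3):A
t=4: a0@(0,1):A a1@(0,2):A a2@(4,1):A a3@(1,0):B a4@(1,2):A a5@(0,3):A
t=5: a0@(0,1):A a1@(0,2):A a2@(4,1):A a3@(0,0):B a4@(1,2):A a5@(0,3):A
t=6: a0@(0,1):A a1@(0,2):A a2@(4,1):A a3@(1,0):B a4@(1,2):A a5@(0,3):A
t=7: a0@(0,1):A a1@(0,2):A a2@(4,1):A a3@(0,0):B a4@(1,2):A a5@(0,3):A
t=8: a0@(0,1):A a1@(0,2):A a2@(4,1):A a3@(1,0):B a4@(1,2):A a5@(0,3):A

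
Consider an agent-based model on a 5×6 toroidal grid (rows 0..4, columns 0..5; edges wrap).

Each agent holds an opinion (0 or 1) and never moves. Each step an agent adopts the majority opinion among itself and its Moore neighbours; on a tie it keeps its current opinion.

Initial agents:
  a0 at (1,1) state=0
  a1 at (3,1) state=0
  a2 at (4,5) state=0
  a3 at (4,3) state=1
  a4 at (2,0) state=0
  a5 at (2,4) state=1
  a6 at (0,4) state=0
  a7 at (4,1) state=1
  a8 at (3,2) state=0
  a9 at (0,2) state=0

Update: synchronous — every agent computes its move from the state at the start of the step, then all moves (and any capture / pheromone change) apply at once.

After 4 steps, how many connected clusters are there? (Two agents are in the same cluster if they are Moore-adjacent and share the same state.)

2

t=1: a0@(1,1):0 a1@(3,1):0 a2@(4,5):0 a3@(4,3):0 a4@(2,0):0 a5@(2,4):1 a6@(0,4):0 a7@(4,1):0 a8@(3,2):0 a9@(0,2):0
t=2: (unchanged — steady state)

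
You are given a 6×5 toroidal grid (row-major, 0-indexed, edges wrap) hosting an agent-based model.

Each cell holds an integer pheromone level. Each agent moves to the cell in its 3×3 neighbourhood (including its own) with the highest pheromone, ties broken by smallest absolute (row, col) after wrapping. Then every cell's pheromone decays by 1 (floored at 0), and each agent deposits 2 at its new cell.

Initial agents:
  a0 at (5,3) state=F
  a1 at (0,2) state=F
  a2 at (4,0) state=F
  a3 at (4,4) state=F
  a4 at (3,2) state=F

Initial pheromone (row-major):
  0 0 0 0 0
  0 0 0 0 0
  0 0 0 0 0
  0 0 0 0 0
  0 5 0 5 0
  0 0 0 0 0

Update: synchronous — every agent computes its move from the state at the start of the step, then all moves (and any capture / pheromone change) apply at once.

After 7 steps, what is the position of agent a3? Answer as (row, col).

(4, 3)

t=1: a0@(4,3) a1@(0,1) a2@(4,1) a3@(4,3) a4@(4,1) | pheromone: 0 2 0 0 0 / 0 0 0 0 0 / 0 0 0 0 0 / 0 0 0 0 0 / 0 8 0 8 0 / 0 0 0 0 0
t=2: a0@(4,3) a1@(0,1) a2@(4,1) a3@(4,3) a4@(4,1) | pheromone: 0 3 0 0 0 / 0 0 0 0 0 / 0 0 0 0 0 / 0 0 0 0 0 / 0 11 0 11 0 / 0 0 0 0 0
t=3: a0@(4,3) a1@(0,1) a2@(4,1) a3@(4,3) a4@(4,1) | pheromone: 0 4 0 0 0 / 0 0 0 0 0 / 0 0 0 0 0 / 0 0 0 0 0 / 0 14 0 14 0 / 0 0 0 0 0
t=4: a0@(4,3) a1@(0,1) a2@(4,1) a3@(4,3) a4@(4,1) | pheromone: 0 5 0 0 0 / 0 0 0 0 0 / 0 0 0 0 0 / 0 0 0 0 0 / 0 17 0 17 0 / 0 0 0 0 0
t=5: a0@(4,3) a1@(0,1) a2@(4,1) a3@(4,3) a4@(4,1) | pheromone: 0 6 0 0 0 / 0 0 0 0 0 / 0 0 0 0 0 / 0 0 0 0 0 / 0 20 0 20 0 / 0 0 0 0 0
t=6: a0@(4,3) a1@(0,1) a2@(4,1) a3@(4,3) a4@(4,1) | pheromone: 0 7 0 0 0 / 0 0 0 0 0 / 0 0 0 0 0 / 0 0 0 0 0 / 0 23 0 23 0 / 0 0 0 0 0
t=7: a0@(4,3) a1@(0,1) a2@(4,1) a3@(4,3) a4@(4,1) | pheromone: 0 8 0 0 0 / 0 0 0 0 0 / 0 0 0 0 0 / 0 0 0 0 0 / 0 26 0 26 0 / 0 0 0 0 0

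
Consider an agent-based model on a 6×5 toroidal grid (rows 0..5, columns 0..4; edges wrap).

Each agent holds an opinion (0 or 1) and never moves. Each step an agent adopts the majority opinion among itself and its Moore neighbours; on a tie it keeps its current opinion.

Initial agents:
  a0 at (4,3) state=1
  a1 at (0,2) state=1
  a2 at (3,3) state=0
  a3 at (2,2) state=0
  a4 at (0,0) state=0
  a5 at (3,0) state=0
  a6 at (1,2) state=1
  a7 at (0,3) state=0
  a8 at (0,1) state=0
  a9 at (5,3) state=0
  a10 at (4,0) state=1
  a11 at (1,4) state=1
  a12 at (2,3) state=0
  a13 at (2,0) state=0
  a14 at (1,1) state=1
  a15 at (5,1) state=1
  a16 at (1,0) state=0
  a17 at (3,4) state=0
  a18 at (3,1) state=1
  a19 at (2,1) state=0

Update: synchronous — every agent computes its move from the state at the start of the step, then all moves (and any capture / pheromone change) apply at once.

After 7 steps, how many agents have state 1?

t=1: a0@(4,3):0 a1@(0,2):1 a2@(3,3):0 a3@(2,2):0 a4@(0,0):0 a5@(3,0):0 a6@(1,2):0 a7@(0,3):1 a8@(0,1):1 a9@(5,3):0 a10@(4,0):1 a11@(1,4):0 a12@(2,3):0 a13@(2,0):0 a14@(1,1):0 a15@(5,1):1 a16@(1,0):0 a17@(3,4):0 a18@(3,1):0 a19@(2,1):0
t=2: a0@(4,3):0 a1@(0,2):1 a2@(3,3):0 a3@(2,2):0 a4@(0,0):0 a5@(3,0):0 a6@(1,2):0 a7@(0,3):0 a8@(0,1):0 a9@(5,3):0 a10@(4,0):0 a11@(1,4):0 a12@(2,3):0 a13@(2,0):0 a14@(1,1):0 a15@(5,1):1 a16@(1,0):0 a17@(3,4):0 a18@(3,1):0 a19@(2,1):0
t=3: a0@(4,3):0 a1@(0,2):0 a2@(3,3):0 a3@(2,2):0 a4@(0,0):0 a5@(3,0):0 a6@(1,2):0 a7@(0,3):0 a8@(0,1):0 a9@(5,3):0 a10@(4,0):0 a11@(1,4):0 a12@(2,3):0 a13@(2,0):0 a14@(1,1):0 a15@(5,1):0 a16@(1,0):0 a17@(3,4):0 a18@(3,1):0 a19@(2,1):0
t=4: (unchanged — steady state)

0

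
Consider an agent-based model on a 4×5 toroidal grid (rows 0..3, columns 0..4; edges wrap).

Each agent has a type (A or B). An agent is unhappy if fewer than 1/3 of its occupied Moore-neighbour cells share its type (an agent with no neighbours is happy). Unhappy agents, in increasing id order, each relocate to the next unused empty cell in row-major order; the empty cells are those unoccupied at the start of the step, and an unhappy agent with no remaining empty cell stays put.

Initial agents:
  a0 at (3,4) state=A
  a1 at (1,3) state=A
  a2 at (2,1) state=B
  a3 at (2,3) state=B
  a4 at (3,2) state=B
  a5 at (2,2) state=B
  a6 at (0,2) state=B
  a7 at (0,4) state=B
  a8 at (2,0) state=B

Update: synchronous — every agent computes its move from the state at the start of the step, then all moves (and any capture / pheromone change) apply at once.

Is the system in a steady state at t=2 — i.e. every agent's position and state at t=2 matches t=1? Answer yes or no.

yes

t=1: a0@(0,0):A a1@(0,1):A a2@(2,1):B a3@(2,3):B a4@(3,2):B a5@(2,2):B a6@(0,2):B a7@(0,3):B a8@(2,0):B
t=2: (unchanged — steady state)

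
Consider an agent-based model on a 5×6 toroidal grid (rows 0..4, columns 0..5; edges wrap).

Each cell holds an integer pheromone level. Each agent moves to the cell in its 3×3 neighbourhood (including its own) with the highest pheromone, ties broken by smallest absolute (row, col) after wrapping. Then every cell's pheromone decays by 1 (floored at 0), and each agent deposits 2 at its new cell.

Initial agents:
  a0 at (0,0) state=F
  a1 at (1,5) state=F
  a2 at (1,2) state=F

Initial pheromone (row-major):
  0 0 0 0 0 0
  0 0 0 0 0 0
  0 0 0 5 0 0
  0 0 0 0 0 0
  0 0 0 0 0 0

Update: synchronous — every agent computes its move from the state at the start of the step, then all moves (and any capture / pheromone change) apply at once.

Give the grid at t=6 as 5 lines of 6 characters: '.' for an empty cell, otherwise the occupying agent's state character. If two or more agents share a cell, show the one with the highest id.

t=1: a0@(0,0) a1@(0,0) a2@(2,3) | pheromone: 4 0 0 0 0 0 / 0 0 0 0 0 0 / 0 0 0 6 0 0 / 0 0 0 0 0 0 / 0 0 0 0 0 0
t=2: a0@(0,0) a1@(0,0) a2@(2,3) | pheromone: 7 0 0 0 0 0 / 0 0 0 0 0 0 / 0 0 0 7 0 0 / 0 0 0 0 0 0 / 0 0 0 0 0 0
t=3: a0@(0,0) a1@(0,0) a2@(2,3) | pheromone: 10 0 0 0 0 0 / 0 0 0 0 0 0 / 0 0 0 8 0 0 / 0 0 0 0 0 0 / 0 0 0 0 0 0
t=4: a0@(0,0) a1@(0,0) a2@(2,3) | pheromone: 13 0 0 0 0 0 / 0 0 0 0 0 0 / 0 0 0 9 0 0 / 0 0 0 0 0 0 / 0 0 0 0 0 0
t=5: a0@(0,0) a1@(0,0) a2@(2,3) | pheromone: 16 0 0 0 0 0 / 0 0 0 0 0 0 / 0 0 0 10 0 0 / 0 0 0 0 0 0 / 0 0 0 0 0 0
t=6: a0@(0,0) a1@(0,0) a2@(2,3) | pheromone: 19 0 0 0 0 0 / 0 0 0 0 0 0 / 0 0 0 11 0 0 / 0 0 0 0 0 0 / 0 0 0 0 0 0

F.....
......
...F..
......
......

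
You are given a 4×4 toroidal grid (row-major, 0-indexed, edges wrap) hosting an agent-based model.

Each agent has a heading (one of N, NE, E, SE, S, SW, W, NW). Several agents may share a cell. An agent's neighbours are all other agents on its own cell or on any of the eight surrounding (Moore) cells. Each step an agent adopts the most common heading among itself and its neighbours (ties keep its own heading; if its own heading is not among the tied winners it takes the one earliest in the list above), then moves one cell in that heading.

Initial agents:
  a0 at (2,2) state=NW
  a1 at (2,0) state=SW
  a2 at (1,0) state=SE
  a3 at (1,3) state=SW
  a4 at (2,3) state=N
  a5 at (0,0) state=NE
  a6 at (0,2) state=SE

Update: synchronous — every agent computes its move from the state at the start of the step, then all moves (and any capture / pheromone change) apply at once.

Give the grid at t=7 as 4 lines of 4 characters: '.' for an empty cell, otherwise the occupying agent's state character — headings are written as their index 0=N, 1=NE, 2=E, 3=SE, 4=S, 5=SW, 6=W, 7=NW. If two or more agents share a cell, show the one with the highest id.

t=1: a0@(1,1):NW a1@(3,3):SW a2@(2,3):SW a3@(2,2):SW a4@(3,2):SW a5@(3,1):NE a6@(1,3):SE
t=2: a0@(0,0):NW a1@(0,2):SW a2@(3,2):SW a3@(3,1):SW a4@(0,1):SW a5@(0,0):SW a6@(2,2):SW
t=3: a0@(1,3):SW a1@(1,1):SW a2@(0,1):SW a3@(0,0):SW a4@(1,0):SW a5@(1,3):SW a6@(3,1):SW
t=4: a0@(2,2):SW a1@(2,0):SW a2@(1,0):SW a3@(1,3):SW a4@(2,3):SW a5@(2,2):SW a6@(0,0):SW
t=5: a0@(3,1):SW a1@(3,3):SW a2@(2,3):SW a3@(2,2):SW a4@(3,2):SW a5@(3,1):SW a6@(1,3):SW
t=6: a0@(0,0):SW a1@(0,2):SW a2@(3,2):SW a3@(3,1):SW a4@(0,1):SW a5@(0,0):SW a6@(2,2):SW
t=7: a0@(1,3):SW a1@(1,1):SW a2@(0,1):SW a3@(0,0):SW a4@(1,0):SW a5@(1,3):SW a6@(3,1):SW

55..
55.5
....
.5..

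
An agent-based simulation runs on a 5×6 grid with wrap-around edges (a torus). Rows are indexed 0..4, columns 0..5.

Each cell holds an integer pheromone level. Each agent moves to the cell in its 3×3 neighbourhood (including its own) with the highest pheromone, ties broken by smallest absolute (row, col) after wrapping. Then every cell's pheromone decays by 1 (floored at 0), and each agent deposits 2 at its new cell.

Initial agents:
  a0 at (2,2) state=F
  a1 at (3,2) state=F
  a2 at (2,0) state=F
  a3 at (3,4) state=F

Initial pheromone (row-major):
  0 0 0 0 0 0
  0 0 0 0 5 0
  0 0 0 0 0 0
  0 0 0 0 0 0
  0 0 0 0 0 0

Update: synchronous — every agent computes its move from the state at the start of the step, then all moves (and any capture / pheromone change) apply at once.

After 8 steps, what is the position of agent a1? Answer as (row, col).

(1, 0)

t=1: a0@(1,1) a1@(2,1) a2@(1,0) a3@(2,3) | pheromone: 0 0 0 0 0 0 / 2 2 0 0 4 0 / 0 2 0 2 0 0 / 0 0 0 0 0 0 / 0 0 0 0 0 0
t=2: a0@(1,0) a1@(1,0) a2@(1,0) a3@(1,4) | pheromone: 0 0 0 0 0 0 / 7 1 0 0 5 0 / 0 1 0 1 0 0 / 0 0 0 0 0 0 / 0 0 0 0 0 0
t=3: a0@(1,0) a1@(1,0) a2@(1,0) a3@(1,4) | pheromone: 0 0 0 0 0 0 / 12 0 0 0 6 0 / 0 0 0 0 0 0 / 0 0 0 0 0 0 / 0 0 0 0 0 0
t=4: a0@(1,0) a1@(1,0) a2@(1,0) a3@(1,4) | pheromone: 0 0 0 0 0 0 / 17 0 0 0 7 0 / 0 0 0 0 0 0 / 0 0 0 0 0 0 / 0 0 0 0 0 0
t=5: a0@(1,0) a1@(1,0) a2@(1,0) a3@(1,4) | pheromone: 0 0 0 0 0 0 / 22 0 0 0 8 0 / 0 0 0 0 0 0 / 0 0 0 0 0 0 / 0 0 0 0 0 0
t=6: a0@(1,0) a1@(1,0) a2@(1,0) a3@(1,4) | pheromone: 0 0 0 0 0 0 / 27 0 0 0 9 0 / 0 0 0 0 0 0 / 0 0 0 0 0 0 / 0 0 0 0 0 0
t=7: a0@(1,0) a1@(1,0) a2@(1,0) a3@(1,4) | pheromone: 0 0 0 0 0 0 / 32 0 0 0 10 0 / 0 0 0 0 0 0 / 0 0 0 0 0 0 / 0 0 0 0 0 0
t=8: a0@(1,0) a1@(1,0) a2@(1,0) a3@(1,4) | pheromone: 0 0 0 0 0 0 / 37 0 0 0 11 0 / 0 0 0 0 0 0 / 0 0 0 0 0 0 / 0 0 0 0 0 0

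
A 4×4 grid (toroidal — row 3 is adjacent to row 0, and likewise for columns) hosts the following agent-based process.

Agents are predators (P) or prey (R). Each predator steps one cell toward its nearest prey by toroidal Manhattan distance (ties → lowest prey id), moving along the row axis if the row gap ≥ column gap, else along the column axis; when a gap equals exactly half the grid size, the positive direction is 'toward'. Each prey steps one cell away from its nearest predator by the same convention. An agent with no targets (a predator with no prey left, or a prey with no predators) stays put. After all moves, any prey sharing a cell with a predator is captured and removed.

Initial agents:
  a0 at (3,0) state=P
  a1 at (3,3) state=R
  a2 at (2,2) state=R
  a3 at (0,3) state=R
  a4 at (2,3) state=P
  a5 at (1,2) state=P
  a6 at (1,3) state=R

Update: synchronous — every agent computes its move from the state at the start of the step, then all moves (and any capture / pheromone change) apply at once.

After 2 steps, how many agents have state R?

t=1: a0@(3,3):P a1@(3,2):R a2@(2,1):R a3@(1,3):R a4@(3,3):P a5@(2,2):P a6@(0,3):R
t=2: a0@(3,2):P a1@(3,1):R a2@(2,0):R a3@(0,3):R a4@(3,2):P a5@(3,2):P a6@(1,3):R

4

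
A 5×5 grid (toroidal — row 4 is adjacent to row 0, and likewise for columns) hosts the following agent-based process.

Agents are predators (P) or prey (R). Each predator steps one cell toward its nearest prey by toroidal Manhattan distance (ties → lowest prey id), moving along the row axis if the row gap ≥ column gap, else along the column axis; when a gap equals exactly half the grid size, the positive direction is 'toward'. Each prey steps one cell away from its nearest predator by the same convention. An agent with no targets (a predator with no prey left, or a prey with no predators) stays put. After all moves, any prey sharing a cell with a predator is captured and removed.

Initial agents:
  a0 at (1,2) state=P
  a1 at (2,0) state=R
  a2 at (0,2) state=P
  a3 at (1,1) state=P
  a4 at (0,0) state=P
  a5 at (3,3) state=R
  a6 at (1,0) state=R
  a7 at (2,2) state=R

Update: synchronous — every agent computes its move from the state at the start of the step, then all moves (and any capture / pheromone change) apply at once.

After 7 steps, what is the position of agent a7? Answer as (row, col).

(0, 2)

t=1: a0@(2,2):P a1@(3,0):R a2@(1,2):P a3@(1,0):P a4@(1,0):P a5@(4,3):R a6@(1,4):R a7@(3,2):R
t=2: a0@(3,2):P a1@(4,0):R a2@(1,3):P a3@(1,4):P a4@(1,4):P a5@(0,3):R a7@(4,2):R
t=3: a0@(4,2):P a1@(4,4):R a2@(0,3):P a3@(0,4):P a4@(0,4):P a5@(4,3):R a7@(0,2):R
t=4: a0@(4,3):P a1@(3,4):R a2@(4,3):P a3@(4,4):P a4@(4,4):P a7@(1,2):R
t=5: a0@(3,3):P a1@(2,4):R a2@(3,3):P a3@(3,4):P a4@(3,4):P a7@(2,2):R
t=6: a0@(2,3):P a1@(1,4):R a2@(2,3):P a3@(2,4):P a4@(2,4):P a7@(1,2):R
t=7: a0@(1,3):P a1@(0,4):R a2@(1,3):P a3@(1,4):P a4@(1,4):P a7@(0,2):R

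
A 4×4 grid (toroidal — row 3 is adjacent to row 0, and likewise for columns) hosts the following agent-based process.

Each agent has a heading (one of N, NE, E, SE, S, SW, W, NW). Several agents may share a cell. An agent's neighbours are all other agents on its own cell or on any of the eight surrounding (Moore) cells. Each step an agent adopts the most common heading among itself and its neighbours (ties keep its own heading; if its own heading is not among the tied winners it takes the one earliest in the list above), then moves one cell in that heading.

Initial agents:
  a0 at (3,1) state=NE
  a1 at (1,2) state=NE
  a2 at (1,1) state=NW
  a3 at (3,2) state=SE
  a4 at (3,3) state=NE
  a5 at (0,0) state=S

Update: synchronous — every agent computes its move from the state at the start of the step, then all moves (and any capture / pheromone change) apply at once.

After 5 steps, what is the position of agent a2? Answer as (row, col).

t=1: a0@(2,2):NE a1@(0,3):NE a2@(0,0):NW a3@(2,3):NE a4@(2,0):NE a5@(3,1):NE
t=2: a0@(1,3):NE a1@(3,0):NE a2@(3,1):NE a3@(1,0):NE a4@(1,1):NE a5@(2,2):NE
t=3: a0@(0,0):NE a1@(2,1):NE a2@(2,2):NE a3@(0,1):NE a4@(0,2):NE a5@(1,3):NE
t=4: a0@(3,1):NE a1@(1,2):NE a2@(1,3):NE a3@(3,2):NE a4@(3,3):NE a5@(0,0):NE
t=5: a0@(2,2):NE a1@(0,3):NE a2@(0,0):NE a3@(2,3):NE a4@(2,0):NE a5@(3,1):NE

(0, 0)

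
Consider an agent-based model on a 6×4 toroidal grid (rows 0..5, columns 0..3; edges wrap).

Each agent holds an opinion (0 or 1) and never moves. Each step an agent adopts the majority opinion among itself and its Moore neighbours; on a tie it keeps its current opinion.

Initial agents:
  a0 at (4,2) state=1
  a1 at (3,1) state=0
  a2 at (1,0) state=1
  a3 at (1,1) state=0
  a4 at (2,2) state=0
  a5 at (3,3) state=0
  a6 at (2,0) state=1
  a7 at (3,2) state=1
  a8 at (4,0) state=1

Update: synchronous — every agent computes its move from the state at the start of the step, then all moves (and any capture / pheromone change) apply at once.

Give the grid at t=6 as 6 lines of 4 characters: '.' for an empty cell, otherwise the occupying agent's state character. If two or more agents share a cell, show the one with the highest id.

t=1: a0@(4,2):1 a1@(3,1):1 a2@(1,0):1 a3@(1,1):0 a4@(2,2):0 a5@(3,3):1 a6@(2,0):0 a7@(3,2):0 a8@(4,0):0
t=2: a0@(4,2):1 a1@(3,1):0 a2@(1,0):0 a3@(1,1):0 a4@(2,2):0 a5@(3,3):0 a6@(2,0):1 a7@(3,2):1 a8@(4,0):1
t=3: a0@(4,2):1 a1@(3,1):1 a2@(1,0):0 a3@(1,1):0 a4@(2,2):0 a5@(3,3):1 a6@(2,0):0 a7@(3,2):0 a8@(4,0):0
t=4: a0@(4,2):1 a1@(3,1):0 a2@(1,0):0 a3@(1,1):0 a4@(2,2):0 a5@(3,3):0 a6@(2,0):0 a7@(3,2):1 a8@(4,0):1
t=5: a0@(4,2):1 a1@(3,1):0 a2@(1,0):0 a3@(1,1):0 a4@(2,2):0 a5@(3,3):0 a6@(2,0):0 a7@(3,2):0 a8@(4,0):0
t=6: a0@(4,2):0 a1@(3,1):0 a2@(1,0):0 a3@(1,1):0 a4@(2,2):0 a5@(3,3):0 a6@(2,0):0 a7@(3,2):0 a8@(4,0):0

....
00..
0.0.
.000
0.0.
....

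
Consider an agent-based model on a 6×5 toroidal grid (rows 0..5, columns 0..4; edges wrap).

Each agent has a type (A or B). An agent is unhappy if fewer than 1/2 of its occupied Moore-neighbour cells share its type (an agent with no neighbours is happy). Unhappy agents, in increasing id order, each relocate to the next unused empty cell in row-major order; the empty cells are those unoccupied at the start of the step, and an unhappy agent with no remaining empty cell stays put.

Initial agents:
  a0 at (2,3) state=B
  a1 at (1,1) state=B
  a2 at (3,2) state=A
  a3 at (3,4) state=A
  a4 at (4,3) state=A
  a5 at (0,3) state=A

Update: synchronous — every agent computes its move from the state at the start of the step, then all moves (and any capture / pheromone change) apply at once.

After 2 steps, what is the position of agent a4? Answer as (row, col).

(4, 3)

t=1: a0@(0,0):B a1@(1,1):B a2@(3,2):A a3@(3,4):A a4@(4,3):A a5@(0,3):A
t=2: (unchanged — steady state)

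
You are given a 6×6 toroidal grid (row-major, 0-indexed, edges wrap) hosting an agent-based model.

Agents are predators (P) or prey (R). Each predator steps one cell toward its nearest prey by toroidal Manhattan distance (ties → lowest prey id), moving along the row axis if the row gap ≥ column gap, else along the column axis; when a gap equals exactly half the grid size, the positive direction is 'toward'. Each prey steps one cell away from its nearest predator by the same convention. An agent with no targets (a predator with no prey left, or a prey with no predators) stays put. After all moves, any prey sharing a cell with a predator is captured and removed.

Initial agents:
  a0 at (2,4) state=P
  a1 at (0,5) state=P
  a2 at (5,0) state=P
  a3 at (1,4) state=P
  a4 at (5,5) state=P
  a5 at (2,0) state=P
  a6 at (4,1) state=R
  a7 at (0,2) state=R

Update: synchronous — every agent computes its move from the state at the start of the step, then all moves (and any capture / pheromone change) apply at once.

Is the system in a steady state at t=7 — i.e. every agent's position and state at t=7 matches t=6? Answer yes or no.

no

t=1: a0@(1,4):P a1@(0,0):P a2@(4,0):P a3@(1,3):P a4@(5,0):P a5@(3,0):P a6@(3,1):R a7@(0,1):R
t=2: a0@(1,5):P a1@(0,1):P a2@(3,0):P a3@(1,2):P a4@(0,0):P a5@(3,1):P a6@(3,2):R a7@(0,2):R
t=3: a0@(1,0):P a1@(0,2):P a2@(3,1):P a3@(0,2):P a4@(0,1):P a5@(3,2):P a6@(3,3):R a7@(0,3):R
t=4: a0@(1,1):P a1@(0,3):P a2@(3,2):P a3@(0,3):P a4@(0,2):P a5@(3,3):P a6@(3,4):R a7@(0,4):R
t=5: a0@(1,2):P a1@(0,4):P a2@(3,3):P a3@(0,4):P a4@(0,3):P a5@(3,4):P a6@(3,5):R a7@(0,5):R
t=6: a0@(1,3):P a1@(0,5):P a2@(3,4):P a3@(0,5):P a4@(0,4):P a5@(3,5):P a6@(3,0):R a7@(0,0):R
t=7: a0@(1,4):P a1@(0,0):P a2@(3,5):P a3@(0,0):P a4@(0,5):P a5@(3,0):P a6@(3,1):R a7@(0,1):R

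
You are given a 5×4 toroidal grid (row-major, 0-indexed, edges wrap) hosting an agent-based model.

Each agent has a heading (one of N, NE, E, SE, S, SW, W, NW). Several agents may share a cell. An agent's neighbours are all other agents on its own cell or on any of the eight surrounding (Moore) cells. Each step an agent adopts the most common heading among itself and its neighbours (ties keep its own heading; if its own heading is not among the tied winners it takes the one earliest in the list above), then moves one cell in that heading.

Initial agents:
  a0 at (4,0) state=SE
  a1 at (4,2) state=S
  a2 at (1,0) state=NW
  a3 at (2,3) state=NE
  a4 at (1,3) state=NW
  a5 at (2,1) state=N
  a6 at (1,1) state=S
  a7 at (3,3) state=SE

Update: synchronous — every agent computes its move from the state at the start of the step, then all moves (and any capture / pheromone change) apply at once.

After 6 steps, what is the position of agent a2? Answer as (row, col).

(0, 2)

t=1: a0@(0,1):SE a1@(0,2):S a2@(0,3):NW a3@(1,2):NW a4@(0,2):NW a5@(1,1):N a6@(2,1):S a7@(4,0):SE
t=2: a0@(1,2):SE a1@(4,1):NW a2@(4,2):NW a3@(0,1):NW a4@(4,1):NW a5@(2,1):S a6@(3,1):S a7@(0,1):SE
t=3: a0@(2,3):SE a1@(3,0):NW a2@(3,1):NW a3@(4,0):NW a4@(3,0):NW a5@(3,1):S a6@(2,0):NW a7@(4,0):NW
t=4: a0@(1,2):NW a1@(2,3):NW a2@(2,0):NW a3@(3,3):NW a4@(2,3):NW a5@(2,0):NW a6@(1,3):NW a7@(3,3):NW
t=5: a0@(0,1):NW a1@(1,2):NW a2@(1,3):NW a3@(2,2):NW a4@(1,2):NW a5@(1,3):NW a6@(0,2):NW a7@(2,2):NW
t=6: a0@(4,0):NW a1@(0,1):NW a2@(0,2):NW a3@(1,1):NW a4@(0,1):NW a5@(0,2):NW a6@(4,1):NW a7@(1,1):NW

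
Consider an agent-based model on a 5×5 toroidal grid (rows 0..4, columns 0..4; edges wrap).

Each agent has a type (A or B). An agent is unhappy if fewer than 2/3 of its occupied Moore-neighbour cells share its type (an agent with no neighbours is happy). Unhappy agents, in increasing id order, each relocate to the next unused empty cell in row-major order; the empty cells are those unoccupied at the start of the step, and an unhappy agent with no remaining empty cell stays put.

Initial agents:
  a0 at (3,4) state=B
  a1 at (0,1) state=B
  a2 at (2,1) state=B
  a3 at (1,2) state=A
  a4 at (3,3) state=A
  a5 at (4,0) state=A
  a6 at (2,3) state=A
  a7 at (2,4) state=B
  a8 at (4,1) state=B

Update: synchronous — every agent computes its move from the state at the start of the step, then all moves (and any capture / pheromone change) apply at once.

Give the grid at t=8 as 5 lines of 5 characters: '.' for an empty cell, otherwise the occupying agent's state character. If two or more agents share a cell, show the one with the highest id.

t=1: a0@(0,0):B a1@(0,2):B a2@(0,3):B a3@(0,4):A a4@(1,0):A a5@(1,1):A a6@(1,3):A a7@(1,4):B a8@(2,0):B
t=2: a0@(0,1):B a1@(1,2):B a2@(2,1):B a3@(2,2):A a4@(2,3):A a5@(2,4):A a6@(3,0):A a7@(3,1):B a8@(3,2):B
t=3: a0@(0,1):B a1@(0,0):B a2@(0,2):B a3@(0,3):A a4@(0,4):A a5@(2,4):A a6@(1,0):A a7@(1,1):B a8@(1,3):B
t=4: a0@(0,1):B a1@(1,2):B a2@(0,2):B a3@(1,4):A a4@(2,0):A a5@(2,1):A a6@(2,2):A a7@(1,1):B a8@(2,3):B
t=5: a0@(0,1):B a1@(1,2):B a2@(0,2):B a3@(0,0):A a4@(2,0):A a5@(0,3):A a6@(0,4):A a7@(1,0):B a8@(1,3):B
t=6: a0@(0,1):B a1@(1,2):B a2@(0,2):B a3@(1,1):A a4@(1,4):A a5@(2,1):A a6@(2,2):A a7@(2,3):B a8@(2,4):B
t=7: a0@(0,1):B a1@(0,0):B a2@(0,2):B a3@(0,3):A a4@(0,4):A a5@(2,1):A a6@(1,0):A a7@(1,3):B a8@(2,0):B
t=8: a0@(0,1):B a1@(1,1):B a2@(0,2):B a3@(1,2):A a4@(1,4):A a5@(2,2):A a6@(2,3):A a7@(2,4):B a8@(3,0):B

.BB..
.BA.A
..AAB
B....
.....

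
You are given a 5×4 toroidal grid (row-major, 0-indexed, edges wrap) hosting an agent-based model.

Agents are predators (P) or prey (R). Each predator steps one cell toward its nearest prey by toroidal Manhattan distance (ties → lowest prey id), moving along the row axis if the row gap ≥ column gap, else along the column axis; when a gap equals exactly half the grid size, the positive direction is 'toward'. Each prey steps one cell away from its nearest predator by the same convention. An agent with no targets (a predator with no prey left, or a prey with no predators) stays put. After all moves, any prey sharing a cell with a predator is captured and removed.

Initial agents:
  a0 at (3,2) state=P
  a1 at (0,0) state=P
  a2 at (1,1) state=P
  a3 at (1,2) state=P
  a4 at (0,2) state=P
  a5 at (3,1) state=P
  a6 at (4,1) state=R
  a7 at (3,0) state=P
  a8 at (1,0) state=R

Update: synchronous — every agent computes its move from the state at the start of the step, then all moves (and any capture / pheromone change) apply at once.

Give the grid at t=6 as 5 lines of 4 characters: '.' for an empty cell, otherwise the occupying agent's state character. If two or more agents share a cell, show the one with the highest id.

.R..
P..P
R...
....
PPP.

t=1: a0@(4,2):P a1@(1,0):P a2@(1,0):P a3@(1,3):P a4@(4,2):P a5@(4,1):P a6@(0,1):R a7@(4,0):P a8@(2,0):R
t=2: a0@(0,2):P a1@(2,0):P a2@(2,0):P a3@(2,3):P a4@(0,2):P a5@(0,1):P a6@(1,1):R a7@(0,0):P a8@(3,0):R
t=3: a0@(1,2):P a1@(3,0):P a2@(3,0):P a3@(3,3):P a4@(1,2):P a5@(1,1):P a6@(2,1):R a7@(1,0):P a8@(4,0):R
t=4: a0@(2,2):P a1@(4,0):P a2@(4,0):P a3@(4,3):P a4@(2,2):P a5@(2,1):P a6@(3,1):R a7@(2,0):P a8@(0,0):R
t=5: a0@(3,2):P a1@(0,0):P a2@(0,0):P a3@(0,3):P a4@(3,2):P a5@(3,1):P a6@(4,1):R a7@(3,0):P a8@(1,0):R
t=6: a0@(4,2):P a1@(1,0):P a2@(1,0):P a3@(1,3):P a4@(4,2):P a5@(4,1):P a6@(0,1):R a7@(4,0):P a8@(2,0):R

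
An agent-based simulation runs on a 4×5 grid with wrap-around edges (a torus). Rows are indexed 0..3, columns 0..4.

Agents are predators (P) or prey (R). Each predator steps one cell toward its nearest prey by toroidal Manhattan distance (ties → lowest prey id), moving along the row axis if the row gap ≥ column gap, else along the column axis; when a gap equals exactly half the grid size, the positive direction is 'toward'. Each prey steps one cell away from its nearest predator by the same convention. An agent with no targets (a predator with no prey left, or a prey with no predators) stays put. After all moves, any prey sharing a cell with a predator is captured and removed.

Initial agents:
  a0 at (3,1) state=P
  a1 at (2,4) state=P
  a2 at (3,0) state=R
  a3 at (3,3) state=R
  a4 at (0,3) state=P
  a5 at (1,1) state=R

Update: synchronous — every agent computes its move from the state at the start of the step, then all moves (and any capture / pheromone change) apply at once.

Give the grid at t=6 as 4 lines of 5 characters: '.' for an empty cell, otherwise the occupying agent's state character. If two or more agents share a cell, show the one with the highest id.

P....
.R.R.
...PP
.....

t=1: a0@(3,0):P a1@(3,4):P a3@(2,3):R a4@(3,3):P a5@(0,1):R
t=2: a0@(0,0):P a1@(2,4):P a3@(1,3):R a4@(2,3):P a5@(1,1):R
t=3: a0@(1,0):P a1@(1,4):P a3@(0,3):R a4@(1,3):P a5@(2,1):R
t=4: a0@(2,0):P a1@(0,4):P a3@(3,3):R a4@(0,3):P a5@(3,1):R
t=5: a0@(3,0):P a1@(3,4):P a3@(2,3):R a4@(3,3):P a5@(0,1):R
t=6: a0@(0,0):P a1@(2,4):P a3@(1,3):R a4@(2,3):P a5@(1,1):R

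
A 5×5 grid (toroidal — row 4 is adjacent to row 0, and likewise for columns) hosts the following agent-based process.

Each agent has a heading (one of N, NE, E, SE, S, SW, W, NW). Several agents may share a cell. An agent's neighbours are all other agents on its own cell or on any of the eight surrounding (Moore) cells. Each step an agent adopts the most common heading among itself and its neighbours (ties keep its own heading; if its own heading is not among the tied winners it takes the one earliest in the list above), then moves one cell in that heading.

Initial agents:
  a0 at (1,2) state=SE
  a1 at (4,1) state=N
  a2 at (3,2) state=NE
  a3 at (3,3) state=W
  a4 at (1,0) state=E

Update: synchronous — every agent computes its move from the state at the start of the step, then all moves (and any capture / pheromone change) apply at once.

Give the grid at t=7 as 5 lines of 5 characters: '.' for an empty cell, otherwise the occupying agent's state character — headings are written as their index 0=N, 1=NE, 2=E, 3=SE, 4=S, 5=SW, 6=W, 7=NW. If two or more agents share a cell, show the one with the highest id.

.....
..2.1
.0...
.6..3
.....

t=1: a0@(2,3):SE a1@(3,1):N a2@(2,3):NE a3@(3,2):W a4@(1,1):E
t=2: a0@(3,4):SE a1@(2,1):N a2@(1,4):NE a3@(3,1):W a4@(1,2):E
t=3: a0@(4,0):SE a1@(1,1):N a2@(0,0):NE a3@(3,0):W a4@(1,3):E
t=4: a0@(0,1):SE a1@(0,1):N a2@(4,1):NE a3@(3,4):W a4@(1,4):E
t=5: a0@(1,2):SE a1@(4,1):N a2@(3,2):NE a3@(3,3):W a4@(1,0):E
t=6: a0@(2,3):SE a1@(3,1):N a2@(2,3):NE a3@(3,2):W a4@(1,1):E
t=7: a0@(3,4):SE a1@(2,1):N a2@(1,4):NE a3@(3,1):W a4@(1,2):E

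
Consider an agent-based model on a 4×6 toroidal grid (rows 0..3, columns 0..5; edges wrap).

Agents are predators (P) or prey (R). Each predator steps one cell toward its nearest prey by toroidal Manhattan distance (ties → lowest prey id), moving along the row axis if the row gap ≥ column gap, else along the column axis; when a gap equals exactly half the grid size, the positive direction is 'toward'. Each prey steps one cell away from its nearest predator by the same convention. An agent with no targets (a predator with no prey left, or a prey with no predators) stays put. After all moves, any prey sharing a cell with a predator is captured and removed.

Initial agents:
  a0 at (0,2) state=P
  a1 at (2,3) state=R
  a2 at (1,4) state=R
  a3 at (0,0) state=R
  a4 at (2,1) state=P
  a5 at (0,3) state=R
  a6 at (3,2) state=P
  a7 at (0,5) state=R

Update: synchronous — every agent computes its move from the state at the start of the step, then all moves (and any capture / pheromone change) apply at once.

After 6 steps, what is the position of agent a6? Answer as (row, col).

(2, 1)

t=1: a0@(0,3):P a1@(2,4):R a2@(1,5):R a3@(0,5):R a4@(2,2):P a5@(0,4):R a6@(2,2):P a7@(0,4):R
t=2: a0@(0,4):P a1@(2,5):R a2@(1,0):R a3@(0,0):R a4@(2,3):P a5@(0,5):R a6@(2,3):P a7@(0,5):R
t=3: a0@(0,5):P a1@(2,0):R a2@(1,1):R a3@(0,1):R a4@(2,4):P a5@(0,0):R a6@(2,4):P a7@(0,0):R
t=4: a0@(0,0):P a1@(2,1):R a2@(1,2):R a3@(0,2):R a4@(2,5):P a5@(0,1):R a6@(2,5):P a7@(0,1):R
t=5: a0@(0,1):P a1@(2,2):R a2@(1,3):R a3@(0,3):R a4@(2,0):P a5@(0,2):R a6@(2,0):P a7@(0,2):R
t=6: a0@(0,2):P a1@(2,3):R a2@(1,4):R a3@(0,4):R a4@(2,1):P a5@(0,3):R a6@(2,1):P a7@(0,3):R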